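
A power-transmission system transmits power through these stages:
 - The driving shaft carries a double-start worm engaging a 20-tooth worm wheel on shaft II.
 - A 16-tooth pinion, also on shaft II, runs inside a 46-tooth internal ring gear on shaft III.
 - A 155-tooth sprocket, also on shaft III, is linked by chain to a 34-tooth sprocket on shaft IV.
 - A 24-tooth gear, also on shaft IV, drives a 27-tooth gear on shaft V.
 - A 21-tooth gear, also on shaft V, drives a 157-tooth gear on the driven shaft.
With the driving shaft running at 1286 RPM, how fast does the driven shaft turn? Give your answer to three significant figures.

24.2 RPM

the driving shaft → shaft II (worm, 20/2): 1286 ÷ 10 = 128.6 RPM
shaft II → shaft III (internal gear, 46/16): 128.6 ÷ 2.875 = 44.73 RPM
shaft III → shaft IV (chain, 34/155): 44.73 ÷ 0.21935 = 203.92 RPM
shaft IV → shaft V (gear mesh, 27/24): 203.92 ÷ 1.125 = 181.26 RPM
shaft V → the driven shaft (gear mesh, 157/21): 181.26 ÷ 7.4762 = 24.245 RPM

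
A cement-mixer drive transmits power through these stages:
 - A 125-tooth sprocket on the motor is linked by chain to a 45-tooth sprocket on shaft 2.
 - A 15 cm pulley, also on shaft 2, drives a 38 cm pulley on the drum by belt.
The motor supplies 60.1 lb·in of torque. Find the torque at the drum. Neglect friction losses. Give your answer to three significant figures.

Chain: ratio = 45/125 = 0.36; torque at shaft 2 = 60.1 × 0.36 = 21.636 lb·in.
Belt: ratio = 38/15 = 2.5333; torque at the drum = 21.636 × 2.5333 = 54.811 lb·in.

54.8 lb·in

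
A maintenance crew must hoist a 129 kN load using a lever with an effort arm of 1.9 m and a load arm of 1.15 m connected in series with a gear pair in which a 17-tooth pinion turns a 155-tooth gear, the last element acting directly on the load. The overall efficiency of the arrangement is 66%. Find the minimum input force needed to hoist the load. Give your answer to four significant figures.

12.97 kN

Lever MA = effort arm / load arm = 1.9/1.15 = 1.6522.
Gear pair MA = 155/17 = 9.1176.
Combined ideal MA = 1.6522 × 9.1176 = 15.064.
Actual MA = 15.064 × 0.66 = 9.9422.
Effort = load / actual MA = 129 / 9.9422 = 12.975 kN.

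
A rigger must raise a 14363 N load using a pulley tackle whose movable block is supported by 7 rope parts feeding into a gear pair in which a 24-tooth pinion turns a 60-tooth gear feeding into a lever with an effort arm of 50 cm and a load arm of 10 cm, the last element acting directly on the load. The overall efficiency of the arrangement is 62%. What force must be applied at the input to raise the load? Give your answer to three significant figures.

Block-and-tackle MA = number of supporting rope parts = 7.
Gear pair MA = 60/24 = 2.5.
Lever MA = effort arm / load arm = 50/10 = 5.
Combined ideal MA = 7 × 2.5 × 5 = 87.5.
Actual MA = 87.5 × 0.62 = 54.25.
Effort = load / actual MA = 14363 / 54.25 = 264.76 N.

265 N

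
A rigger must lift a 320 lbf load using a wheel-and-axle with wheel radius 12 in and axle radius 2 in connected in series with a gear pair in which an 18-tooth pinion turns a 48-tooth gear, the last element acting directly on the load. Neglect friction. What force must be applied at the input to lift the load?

Wheel-and-axle MA = R/r = 12/2 = 6.
Gear pair MA = 48/18 = 2.6667.
Combined ideal MA = 6 × 2.6667 = 16.
Effort = load / MA = 320 / 16 = 20 lbf.

20 lbf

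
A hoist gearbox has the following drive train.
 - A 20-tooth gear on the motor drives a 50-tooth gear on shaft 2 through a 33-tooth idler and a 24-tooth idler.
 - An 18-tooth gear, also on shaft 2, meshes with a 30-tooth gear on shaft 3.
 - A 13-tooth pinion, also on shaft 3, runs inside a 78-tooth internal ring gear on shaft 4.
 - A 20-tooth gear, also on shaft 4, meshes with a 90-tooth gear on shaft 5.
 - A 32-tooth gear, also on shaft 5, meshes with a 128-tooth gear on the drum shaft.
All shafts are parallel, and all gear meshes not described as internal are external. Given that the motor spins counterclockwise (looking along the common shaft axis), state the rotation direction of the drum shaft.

the motor → shaft 2: driver → idler → idler → driven is 3 external meshes, 3 reversals → CW.
shaft 2 → shaft 3: external mesh, 1 reversal → CCW.
shaft 3 → shaft 4: internal mesh, same direction → CCW.
shaft 4 → shaft 5: external mesh, 1 reversal → CW.
shaft 5 → the drum shaft: external mesh, 1 reversal → CCW.
6 reversals in total — an even number — so the drum shaft turns the same way as the motor.

counterclockwise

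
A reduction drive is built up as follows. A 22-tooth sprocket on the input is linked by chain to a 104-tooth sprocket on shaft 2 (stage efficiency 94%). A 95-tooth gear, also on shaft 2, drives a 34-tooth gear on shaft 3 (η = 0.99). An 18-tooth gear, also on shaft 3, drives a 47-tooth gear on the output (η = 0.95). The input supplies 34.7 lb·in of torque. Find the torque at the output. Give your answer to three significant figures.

136 lb·in

After the chain (104/22): 34.7 × 4.7273 × 0.94 = 154.19 lb·in
After the gear mesh (34/95): 154.19 × 0.35789 × 0.99 = 54.633 lb·in
After the gear mesh (47/18): 54.633 × 2.6111 × 0.95 = 135.52 lb·in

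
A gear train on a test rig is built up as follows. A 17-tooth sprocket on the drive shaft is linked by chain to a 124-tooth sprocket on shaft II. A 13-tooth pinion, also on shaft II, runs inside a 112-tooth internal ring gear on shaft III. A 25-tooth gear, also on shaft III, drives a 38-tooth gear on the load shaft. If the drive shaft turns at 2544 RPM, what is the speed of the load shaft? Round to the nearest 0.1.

26.6 RPM

Chain: ratio = 124/17 = 7.2941, so shaft II turns at 2544 / 7.2941 = 348.77 RPM.
Internal gear: ratio = 112/13 = 8.6154, so shaft III turns at 348.77 / 8.6154 = 40.483 RPM.
Gear mesh: ratio = 38/25 = 1.52, so the load shaft turns at 40.483 / 1.52 = 26.633 RPM.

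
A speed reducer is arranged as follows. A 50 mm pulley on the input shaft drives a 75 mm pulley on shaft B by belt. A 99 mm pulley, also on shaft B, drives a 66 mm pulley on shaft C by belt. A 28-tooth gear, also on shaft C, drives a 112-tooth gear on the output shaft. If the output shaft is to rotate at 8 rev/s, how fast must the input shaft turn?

32 rev/s

Overall ratio R = 1.5 × 0.66667 × 4 = 4.
Required input speed = output speed × R = 8 × 4 = 32 rev/s.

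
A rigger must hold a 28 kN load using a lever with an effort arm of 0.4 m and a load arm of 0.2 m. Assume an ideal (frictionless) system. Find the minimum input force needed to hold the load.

Lever MA = effort arm / load arm = 0.4/0.2 = 2.
Effort = load / MA = 28 / 2 = 14 kN.

14 kN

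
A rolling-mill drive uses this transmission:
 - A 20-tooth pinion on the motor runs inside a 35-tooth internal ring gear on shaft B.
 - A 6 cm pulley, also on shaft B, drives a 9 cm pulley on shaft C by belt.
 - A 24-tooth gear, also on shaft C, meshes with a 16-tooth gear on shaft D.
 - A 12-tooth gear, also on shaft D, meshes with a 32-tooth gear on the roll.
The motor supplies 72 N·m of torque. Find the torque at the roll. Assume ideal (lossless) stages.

After the internal gear (35/20): 72 × 1.75 = 126 N·m
After the belt (9/6): 126 × 1.5 = 189 N·m
After the gear mesh (16/24): 189 × 0.66667 = 126 N·m
After the gear mesh (32/12): 126 × 2.6667 = 336 N·m

336 N·m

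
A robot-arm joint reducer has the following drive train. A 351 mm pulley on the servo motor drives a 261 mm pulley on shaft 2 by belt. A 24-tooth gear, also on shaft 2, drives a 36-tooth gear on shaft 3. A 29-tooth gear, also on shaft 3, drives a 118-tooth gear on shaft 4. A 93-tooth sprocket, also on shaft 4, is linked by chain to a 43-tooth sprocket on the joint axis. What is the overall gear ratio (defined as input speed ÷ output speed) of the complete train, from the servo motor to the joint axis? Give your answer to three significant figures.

Each stage contributes driven/driver: belt 261/351 = 0.74359, gear mesh 36/24 = 1.5, gear mesh 118/29 = 4.069, chain 43/93 = 0.46237.
Overall: 0.74359 × 1.5 × 4.069 × 0.46237 = 2.0984.

2.10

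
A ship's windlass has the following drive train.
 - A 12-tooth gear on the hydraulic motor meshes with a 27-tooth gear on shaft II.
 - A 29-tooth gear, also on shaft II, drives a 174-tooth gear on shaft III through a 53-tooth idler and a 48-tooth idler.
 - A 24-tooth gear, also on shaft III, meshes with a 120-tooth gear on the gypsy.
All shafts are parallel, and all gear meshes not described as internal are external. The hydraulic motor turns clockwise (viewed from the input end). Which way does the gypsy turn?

the hydraulic motor → shaft II: external mesh, 1 reversal → CCW.
shaft II → shaft III: driver → idler → idler → driven is 3 external meshes, 3 reversals → CW.
shaft III → the gypsy: external mesh, 1 reversal → CCW.
5 reversals in total — an odd number — so the gypsy turns opposite to the hydraulic motor.

anticlockwise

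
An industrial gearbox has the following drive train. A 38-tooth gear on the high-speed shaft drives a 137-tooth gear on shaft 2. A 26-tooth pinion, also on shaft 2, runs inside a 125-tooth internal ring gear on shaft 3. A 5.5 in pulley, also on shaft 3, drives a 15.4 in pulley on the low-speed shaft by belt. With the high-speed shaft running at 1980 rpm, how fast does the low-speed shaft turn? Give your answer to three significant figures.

Gear mesh: ratio = 137/38 = 3.6053, so shaft 2 turns at 1980 / 3.6053 = 549.2 rpm.
Internal gear: ratio = 125/26 = 4.8077, so shaft 3 turns at 549.2 / 4.8077 = 114.23 rpm.
Belt: ratio = 15.4/5.5 = 2.8, so the low-speed shaft turns at 114.23 / 2.8 = 40.797 rpm.

40.8 rpm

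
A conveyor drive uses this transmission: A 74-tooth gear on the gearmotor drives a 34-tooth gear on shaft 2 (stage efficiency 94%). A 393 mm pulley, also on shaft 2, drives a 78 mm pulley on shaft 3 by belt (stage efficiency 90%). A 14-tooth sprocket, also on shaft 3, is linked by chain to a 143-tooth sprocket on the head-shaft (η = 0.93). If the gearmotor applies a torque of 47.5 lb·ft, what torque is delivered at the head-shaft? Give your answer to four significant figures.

Gear mesh: ratio = 34/74 = 0.45946; torque at shaft 2 = 47.5 × 0.45946 × 0.94 = 20.515 lb·ft.
Belt: ratio = 78/393 = 0.19847; torque at shaft 3 = 20.515 × 0.19847 × 0.90 = 3.6645 lb·ft.
Chain: ratio = 143/14 = 10.214; torque at the head-shaft = 3.6645 × 10.214 × 0.93 = 34.81 lb·ft.

34.81 lb·ft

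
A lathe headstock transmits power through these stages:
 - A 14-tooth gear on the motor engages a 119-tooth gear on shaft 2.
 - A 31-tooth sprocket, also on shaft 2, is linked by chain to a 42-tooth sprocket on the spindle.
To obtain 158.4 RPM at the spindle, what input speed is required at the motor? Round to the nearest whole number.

1824 RPM

Overall ratio R = 8.5 × 1.3548 = 11.516.
Required input speed = output speed × R = 158.4 × 11.516 = 1824.2 RPM.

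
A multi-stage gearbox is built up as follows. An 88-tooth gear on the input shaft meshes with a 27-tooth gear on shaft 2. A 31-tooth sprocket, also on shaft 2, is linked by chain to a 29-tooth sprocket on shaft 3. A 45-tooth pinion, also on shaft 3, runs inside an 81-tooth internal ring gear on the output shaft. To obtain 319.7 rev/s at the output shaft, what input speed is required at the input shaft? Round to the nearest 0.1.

Overall ratio R = 0.30682 × 0.93548 × 1.8 = 0.51664.
Required input speed = output speed × R = 319.7 × 0.51664 = 165.17 rev/s.

165.2 rev/s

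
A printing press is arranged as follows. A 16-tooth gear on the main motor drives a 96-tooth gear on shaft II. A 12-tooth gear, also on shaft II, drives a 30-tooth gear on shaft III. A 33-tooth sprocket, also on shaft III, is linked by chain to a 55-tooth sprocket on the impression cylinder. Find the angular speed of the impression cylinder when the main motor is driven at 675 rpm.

27 rpm

Gear mesh: ratio = 96/16 = 6, so shaft II turns at 675 / 6 = 112.5 rpm.
Gear mesh: ratio = 30/12 = 2.5, so shaft III turns at 112.5 / 2.5 = 45 rpm.
Chain: ratio = 55/33 = 1.6667, so the impression cylinder turns at 45 / 1.6667 = 27 rpm.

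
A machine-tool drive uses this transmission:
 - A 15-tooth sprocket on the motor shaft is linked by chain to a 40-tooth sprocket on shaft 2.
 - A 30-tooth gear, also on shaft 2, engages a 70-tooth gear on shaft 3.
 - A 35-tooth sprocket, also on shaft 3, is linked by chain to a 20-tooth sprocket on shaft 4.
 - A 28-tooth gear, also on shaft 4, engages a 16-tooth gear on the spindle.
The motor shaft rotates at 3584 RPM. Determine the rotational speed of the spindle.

chain 40/15 = 2.6667 → 3584/2.6667 = 1344 RPM
gear mesh 70/30 = 2.3333 → 1344/2.3333 = 576 RPM
chain 20/35 = 0.57143 → 576/0.57143 = 1008 RPM
gear mesh 16/28 = 0.57143 → 1008/0.57143 = 1764 RPM

1764 RPM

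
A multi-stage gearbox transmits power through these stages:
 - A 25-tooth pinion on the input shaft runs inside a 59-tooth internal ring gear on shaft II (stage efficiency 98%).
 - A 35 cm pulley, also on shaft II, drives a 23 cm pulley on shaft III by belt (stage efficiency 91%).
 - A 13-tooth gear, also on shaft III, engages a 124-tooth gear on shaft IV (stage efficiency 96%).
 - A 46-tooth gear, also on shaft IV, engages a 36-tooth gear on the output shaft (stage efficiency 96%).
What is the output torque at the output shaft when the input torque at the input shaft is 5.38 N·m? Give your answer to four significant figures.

51.19 N·m

internal gear 59/25 = 2.36 → τ = 5.38·2.36·0.98 = 12.443 N·m
belt 23/35 = 0.65714 → τ = 12.443·0.65714·0.91 = 7.4408 N·m
gear mesh 124/13 = 9.5385 → τ = 7.4408·9.5385·0.96 = 68.135 N·m
gear mesh 36/46 = 0.78261 → τ = 68.135·0.78261·0.96 = 51.19 N·m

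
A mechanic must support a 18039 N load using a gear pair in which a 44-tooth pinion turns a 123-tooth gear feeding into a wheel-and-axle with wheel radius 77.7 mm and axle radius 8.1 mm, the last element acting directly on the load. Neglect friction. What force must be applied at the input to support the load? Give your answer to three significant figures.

Gear pair MA = 123/44 = 2.7955.
Wheel-and-axle MA = R/r = 77.7/8.1 = 9.5926.
Combined ideal MA = 2.7955 × 9.5926 = 26.816.
Effort = load / MA = 18039 / 26.816 = 672.7 N.

673 N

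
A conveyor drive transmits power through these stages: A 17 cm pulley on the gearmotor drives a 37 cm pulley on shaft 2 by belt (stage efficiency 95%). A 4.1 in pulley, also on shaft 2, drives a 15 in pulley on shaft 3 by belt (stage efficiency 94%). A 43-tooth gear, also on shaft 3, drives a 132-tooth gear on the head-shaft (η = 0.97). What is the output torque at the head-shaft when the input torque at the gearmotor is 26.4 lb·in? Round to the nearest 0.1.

559.0 lb·in

After the belt (37/17): 26.4 × 2.1765 × 0.95 = 54.586 lb·in
After the belt (15/4.1): 54.586 × 3.6585 × 0.94 = 187.72 lb·in
After the gear mesh (132/43): 187.72 × 3.0698 × 0.97 = 558.98 lb·in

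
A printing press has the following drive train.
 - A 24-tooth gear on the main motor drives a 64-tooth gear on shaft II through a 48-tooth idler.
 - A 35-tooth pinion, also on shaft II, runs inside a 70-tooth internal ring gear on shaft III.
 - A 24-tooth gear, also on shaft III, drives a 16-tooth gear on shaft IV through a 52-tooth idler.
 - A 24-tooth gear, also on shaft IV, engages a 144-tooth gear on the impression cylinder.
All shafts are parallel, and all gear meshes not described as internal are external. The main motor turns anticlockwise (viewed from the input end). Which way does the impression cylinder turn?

clockwise

the main motor → shaft II: driver → idler → driven is 2 external meshes, 2 reversals → CCW.
shaft II → shaft III: internal mesh, same direction → CCW.
shaft III → shaft IV: driver → idler → driven is 2 external meshes, 2 reversals → CCW.
shaft IV → the impression cylinder: external mesh, 1 reversal → CW.
5 reversals in total — an odd number — so the impression cylinder turns opposite to the main motor.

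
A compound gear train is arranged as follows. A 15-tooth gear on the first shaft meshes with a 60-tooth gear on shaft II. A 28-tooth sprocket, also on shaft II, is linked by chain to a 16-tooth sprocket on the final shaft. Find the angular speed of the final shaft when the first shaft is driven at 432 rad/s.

the first shaft → shaft II (gear mesh, 60/15): 432 ÷ 4 = 108 rad/s
shaft II → the final shaft (chain, 16/28): 108 ÷ 0.57143 = 189 rad/s

189 rad/s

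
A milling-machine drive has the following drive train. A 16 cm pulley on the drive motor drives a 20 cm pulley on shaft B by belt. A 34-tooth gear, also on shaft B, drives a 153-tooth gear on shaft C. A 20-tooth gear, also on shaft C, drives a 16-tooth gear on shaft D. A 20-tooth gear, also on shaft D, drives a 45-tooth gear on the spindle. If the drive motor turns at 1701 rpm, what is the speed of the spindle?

Belt: ratio = 20/16 = 1.25, so shaft B turns at 1701 / 1.25 = 1360.8 rpm.
Gear mesh: ratio = 153/34 = 4.5, so shaft C turns at 1360.8 / 4.5 = 302.4 rpm.
Gear mesh: ratio = 16/20 = 0.8, so shaft D turns at 302.4 / 0.8 = 378 rpm.
Gear mesh: ratio = 45/20 = 2.25, so the spindle turns at 378 / 2.25 = 168 rpm.

168 rpm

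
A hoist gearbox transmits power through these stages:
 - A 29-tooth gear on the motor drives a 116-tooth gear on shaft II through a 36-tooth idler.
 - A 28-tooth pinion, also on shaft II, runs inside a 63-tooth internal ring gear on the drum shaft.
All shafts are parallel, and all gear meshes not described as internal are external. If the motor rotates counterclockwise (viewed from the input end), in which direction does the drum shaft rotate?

counterclockwise

the motor → shaft II: driver → idler → driven is 2 external meshes, 2 reversals → CCW.
shaft II → the drum shaft: internal mesh, same direction → CCW.
2 reversals in total — an even number — so the drum shaft turns the same way as the motor.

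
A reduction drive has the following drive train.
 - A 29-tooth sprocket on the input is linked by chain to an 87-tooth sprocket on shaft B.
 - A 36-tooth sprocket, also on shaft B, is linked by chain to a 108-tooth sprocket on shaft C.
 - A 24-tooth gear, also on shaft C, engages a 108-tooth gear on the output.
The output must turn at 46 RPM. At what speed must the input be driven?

Overall ratio R = 3 × 3 × 4.5 = 40.5.
Required input speed = output speed × R = 46 × 40.5 = 1863 RPM.

1863 RPM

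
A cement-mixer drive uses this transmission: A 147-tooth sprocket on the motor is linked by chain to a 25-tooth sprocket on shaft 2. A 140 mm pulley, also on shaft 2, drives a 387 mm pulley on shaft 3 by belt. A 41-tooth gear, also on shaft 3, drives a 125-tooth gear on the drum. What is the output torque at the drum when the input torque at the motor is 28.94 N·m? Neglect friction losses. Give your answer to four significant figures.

Chain: ratio = 25/147 = 0.17007; torque at shaft 2 = 28.94 × 0.17007 = 4.9218 N·m.
Belt: ratio = 387/140 = 2.7643; torque at shaft 3 = 4.9218 × 2.7643 = 13.605 N·m.
Gear mesh: ratio = 125/41 = 3.0488; torque at the drum = 13.605 × 3.0488 = 41.479 N·m.

41.48 N·m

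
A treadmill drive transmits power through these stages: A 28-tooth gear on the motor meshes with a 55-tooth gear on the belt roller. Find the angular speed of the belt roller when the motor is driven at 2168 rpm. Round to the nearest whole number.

1104 rpm

the motor → the belt roller (gear mesh, 55/28): 2168 ÷ 1.9643 = 1103.7 rpm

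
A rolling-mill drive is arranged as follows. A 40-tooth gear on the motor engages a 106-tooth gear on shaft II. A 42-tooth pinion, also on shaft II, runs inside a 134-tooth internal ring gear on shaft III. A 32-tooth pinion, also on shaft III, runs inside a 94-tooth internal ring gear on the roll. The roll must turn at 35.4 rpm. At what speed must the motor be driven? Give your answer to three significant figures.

879 rpm

Overall ratio R = 2.65 × 3.1905 × 2.9375 = 24.836.
Required input speed = output speed × R = 35.4 × 24.836 = 879.19 rpm.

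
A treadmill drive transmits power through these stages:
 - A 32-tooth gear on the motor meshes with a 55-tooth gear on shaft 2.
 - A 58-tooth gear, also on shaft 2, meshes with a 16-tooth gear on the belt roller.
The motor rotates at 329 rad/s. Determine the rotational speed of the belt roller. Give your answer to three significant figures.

694 rad/s

gear mesh 55/32 = 1.7188 → 329/1.7188 = 191.42 rad/s
gear mesh 16/58 = 0.27586 → 191.42/0.27586 = 693.89 rad/s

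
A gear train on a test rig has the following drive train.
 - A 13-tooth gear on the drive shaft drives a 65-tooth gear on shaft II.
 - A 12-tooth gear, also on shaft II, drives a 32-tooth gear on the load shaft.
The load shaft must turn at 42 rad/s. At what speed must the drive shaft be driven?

Overall ratio R = 5 × 2.6667 = 13.333.
Required input speed = output speed × R = 42 × 13.333 = 560 rad/s.

560 rad/s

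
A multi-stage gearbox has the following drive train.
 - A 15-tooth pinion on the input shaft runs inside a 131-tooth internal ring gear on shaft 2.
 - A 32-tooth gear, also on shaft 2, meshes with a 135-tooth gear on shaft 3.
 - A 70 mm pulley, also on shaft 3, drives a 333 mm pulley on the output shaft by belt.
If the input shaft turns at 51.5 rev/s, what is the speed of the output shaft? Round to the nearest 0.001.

0.294 rev/s

internal gear 131/15 = 8.7333 → 51.5/8.7333 = 5.8969 rev/s
gear mesh 135/32 = 4.2188 → 5.8969/4.2188 = 1.3978 rev/s
belt 333/70 = 4.7571 → 1.3978/4.7571 = 0.29383 rev/s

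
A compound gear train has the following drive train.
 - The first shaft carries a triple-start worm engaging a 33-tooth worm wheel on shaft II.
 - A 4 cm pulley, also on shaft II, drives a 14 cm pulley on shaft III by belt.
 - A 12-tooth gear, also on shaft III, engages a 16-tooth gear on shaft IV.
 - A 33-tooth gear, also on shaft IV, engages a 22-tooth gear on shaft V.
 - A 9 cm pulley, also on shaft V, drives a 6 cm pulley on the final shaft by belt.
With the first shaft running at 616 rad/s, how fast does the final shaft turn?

the first shaft → shaft II (worm, 33/3): 616 ÷ 11 = 56 rad/s
shaft II → shaft III (belt, 14/4): 56 ÷ 3.5 = 16 rad/s
shaft III → shaft IV (gear mesh, 16/12): 16 ÷ 1.3333 = 12 rad/s
shaft IV → shaft V (gear mesh, 22/33): 12 ÷ 0.66667 = 18 rad/s
shaft V → the final shaft (belt, 6/9): 18 ÷ 0.66667 = 27 rad/s

27 rad/s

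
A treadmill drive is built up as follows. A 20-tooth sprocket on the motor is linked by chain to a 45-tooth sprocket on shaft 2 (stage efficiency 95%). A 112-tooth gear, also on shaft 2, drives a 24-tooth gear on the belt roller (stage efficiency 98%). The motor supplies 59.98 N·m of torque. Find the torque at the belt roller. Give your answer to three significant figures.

After the chain (45/20): 59.98 × 2.25 × 0.95 = 128.21 N·m
After the gear mesh (24/112): 128.21 × 0.21429 × 0.98 = 26.924 N·m

26.9 N·m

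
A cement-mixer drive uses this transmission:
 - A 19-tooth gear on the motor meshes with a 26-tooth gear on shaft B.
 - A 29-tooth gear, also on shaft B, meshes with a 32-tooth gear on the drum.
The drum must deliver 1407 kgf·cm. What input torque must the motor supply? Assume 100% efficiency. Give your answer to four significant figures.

Overall ratio R = 1.3684 × 1.1034 = 1.51.
Input torque = output torque / R = 1407 / 1.51 = 931.8 kgf·cm.

931.8 kgf·cm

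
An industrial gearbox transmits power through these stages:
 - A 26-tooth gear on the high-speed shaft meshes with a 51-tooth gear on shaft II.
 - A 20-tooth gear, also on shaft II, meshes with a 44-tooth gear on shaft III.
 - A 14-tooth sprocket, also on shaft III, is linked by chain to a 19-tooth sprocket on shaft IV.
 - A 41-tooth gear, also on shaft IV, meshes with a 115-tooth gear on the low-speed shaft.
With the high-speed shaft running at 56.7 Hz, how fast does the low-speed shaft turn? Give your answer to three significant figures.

3.45 Hz

gear mesh 51/26 = 1.9615 → 56.7/1.9615 = 28.906 Hz
gear mesh 44/20 = 2.2 → 28.906/2.2 = 13.139 Hz
chain 19/14 = 1.3571 → 13.139/1.3571 = 9.6814 Hz
gear mesh 115/41 = 2.8049 → 9.6814/2.8049 = 3.4516 Hz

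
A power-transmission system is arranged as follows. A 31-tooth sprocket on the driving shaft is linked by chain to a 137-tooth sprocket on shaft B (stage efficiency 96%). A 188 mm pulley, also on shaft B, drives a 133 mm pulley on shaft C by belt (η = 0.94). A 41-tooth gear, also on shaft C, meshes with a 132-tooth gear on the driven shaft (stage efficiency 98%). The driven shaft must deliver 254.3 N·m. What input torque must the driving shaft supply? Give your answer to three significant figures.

Overall ratio R = 4.4194 × 0.70745 × 3.2195 = 10.066; overall efficiency η = 0.96 × 0.94 × 0.98 = 0.8844.
Input torque = output torque / (R × η) = 254.3 / (10.066 × 0.8844) = 28.568 N·m.

28.6 N·m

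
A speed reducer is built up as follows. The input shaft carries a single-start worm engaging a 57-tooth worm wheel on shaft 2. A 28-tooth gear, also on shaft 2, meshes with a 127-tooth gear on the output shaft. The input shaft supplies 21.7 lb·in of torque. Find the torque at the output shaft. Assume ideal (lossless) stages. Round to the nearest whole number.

worm 57/1 = 57 → τ = 21.7·57 = 1236.9 lb·in
gear mesh 127/28 = 4.5357 → τ = 1236.9·4.5357 = 5610.2 lb·in

5610 lb·in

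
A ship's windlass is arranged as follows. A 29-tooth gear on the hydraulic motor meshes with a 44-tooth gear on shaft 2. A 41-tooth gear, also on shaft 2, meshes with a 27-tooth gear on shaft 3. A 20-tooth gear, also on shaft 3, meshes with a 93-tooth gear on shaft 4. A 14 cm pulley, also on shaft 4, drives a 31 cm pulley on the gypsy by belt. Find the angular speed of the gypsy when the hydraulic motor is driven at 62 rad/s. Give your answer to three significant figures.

Gear mesh: ratio = 44/29 = 1.5172, so shaft 2 turns at 62 / 1.5172 = 40.864 rad/s.
Gear mesh: ratio = 27/41 = 0.65854, so shaft 3 turns at 40.864 / 0.65854 = 62.052 rad/s.
Gear mesh: ratio = 93/20 = 4.65, so shaft 4 turns at 62.052 / 4.65 = 13.345 rad/s.
Belt: ratio = 31/14 = 2.2143, so the gypsy turns at 13.345 / 2.2143 = 6.0266 rad/s.

6.03 rad/s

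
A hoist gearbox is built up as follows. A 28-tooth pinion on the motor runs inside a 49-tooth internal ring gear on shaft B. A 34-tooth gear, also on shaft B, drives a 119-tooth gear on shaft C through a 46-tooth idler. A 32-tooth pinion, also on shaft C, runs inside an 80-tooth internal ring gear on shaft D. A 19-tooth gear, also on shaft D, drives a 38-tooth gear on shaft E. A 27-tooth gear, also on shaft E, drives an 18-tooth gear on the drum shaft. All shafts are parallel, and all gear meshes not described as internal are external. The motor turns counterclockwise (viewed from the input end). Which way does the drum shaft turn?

the motor → shaft B: internal mesh, same direction → CCW.
shaft B → shaft C: driver → idler → driven is 2 external meshes, 2 reversals → CCW.
shaft C → shaft D: internal mesh, same direction → CCW.
shaft D → shaft E: external mesh, 1 reversal → CW.
shaft E → the drum shaft: external mesh, 1 reversal → CCW.
4 reversals in total — an even number — so the drum shaft turns the same way as the motor.

counterclockwise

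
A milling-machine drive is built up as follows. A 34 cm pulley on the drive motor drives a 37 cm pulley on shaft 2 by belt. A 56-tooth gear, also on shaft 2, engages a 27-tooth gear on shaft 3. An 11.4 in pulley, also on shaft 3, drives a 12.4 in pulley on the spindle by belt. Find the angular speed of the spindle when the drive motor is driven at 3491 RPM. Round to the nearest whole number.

belt 37/34 = 1.0882 → 3491/1.0882 = 3207.9 RPM
gear mesh 27/56 = 0.48214 → 3207.9/0.48214 = 6653.5 RPM
belt 12.4/11.4 = 1.0877 → 6653.5/1.0877 = 6116.9 RPM

6117 RPM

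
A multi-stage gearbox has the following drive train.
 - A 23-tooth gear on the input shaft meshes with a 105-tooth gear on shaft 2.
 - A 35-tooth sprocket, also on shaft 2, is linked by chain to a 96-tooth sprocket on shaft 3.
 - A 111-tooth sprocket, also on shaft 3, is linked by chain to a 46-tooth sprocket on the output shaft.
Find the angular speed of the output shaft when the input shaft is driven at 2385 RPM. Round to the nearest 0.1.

the input shaft → shaft 2 (gear mesh, 105/23): 2385 ÷ 4.5652 = 522.43 RPM
shaft 2 → shaft 3 (chain, 96/35): 522.43 ÷ 2.7429 = 190.47 RPM
shaft 3 → the output shaft (chain, 46/111): 190.47 ÷ 0.41441 = 459.61 RPM

459.6 RPM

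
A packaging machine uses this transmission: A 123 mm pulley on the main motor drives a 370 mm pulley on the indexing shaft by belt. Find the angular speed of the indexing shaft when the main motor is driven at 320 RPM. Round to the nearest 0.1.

106.4 RPM

the main motor → the indexing shaft (belt, 370/123): 320 ÷ 3.0081 = 106.38 RPM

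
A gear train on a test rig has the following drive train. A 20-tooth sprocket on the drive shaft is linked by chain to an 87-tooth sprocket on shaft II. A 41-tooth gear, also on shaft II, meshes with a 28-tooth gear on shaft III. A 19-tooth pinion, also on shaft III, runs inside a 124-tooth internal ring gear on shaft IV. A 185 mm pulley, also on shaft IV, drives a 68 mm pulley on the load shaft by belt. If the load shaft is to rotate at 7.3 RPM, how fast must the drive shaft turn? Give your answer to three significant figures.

Overall ratio R = 4.35 × 0.68293 × 6.5263 × 0.36757 = 7.1264.
Required input speed = output speed × R = 7.3 × 7.1264 = 52.023 RPM.

52.0 RPM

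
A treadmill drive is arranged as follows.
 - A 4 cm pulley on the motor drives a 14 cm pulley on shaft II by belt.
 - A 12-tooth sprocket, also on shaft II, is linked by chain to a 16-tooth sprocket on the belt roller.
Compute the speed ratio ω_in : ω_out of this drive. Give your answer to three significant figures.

4.67

Each stage contributes driven/driver: belt 14/4 = 3.5, chain 16/12 = 1.3333.
Overall: 3.5 × 1.3333 = 4.6667.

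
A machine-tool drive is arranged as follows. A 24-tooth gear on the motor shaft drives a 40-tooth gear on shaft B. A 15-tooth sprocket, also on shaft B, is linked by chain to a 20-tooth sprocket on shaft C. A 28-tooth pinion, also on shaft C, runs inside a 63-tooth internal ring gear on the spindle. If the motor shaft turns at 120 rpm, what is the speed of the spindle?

gear mesh 40/24 = 1.6667 → 120/1.6667 = 72 rpm
chain 20/15 = 1.3333 → 72/1.3333 = 54 rpm
internal gear 63/28 = 2.25 → 54/2.25 = 24 rpm

24 rpm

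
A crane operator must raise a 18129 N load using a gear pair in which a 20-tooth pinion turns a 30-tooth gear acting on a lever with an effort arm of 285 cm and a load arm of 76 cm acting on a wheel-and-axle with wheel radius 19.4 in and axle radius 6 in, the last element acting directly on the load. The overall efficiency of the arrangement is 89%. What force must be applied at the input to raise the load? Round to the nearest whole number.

1120 N

Gear pair MA = 30/20 = 1.5.
Lever MA = effort arm / load arm = 285/76 = 3.75.
Wheel-and-axle MA = R/r = 19.4/6 = 3.2333.
Combined ideal MA = 1.5 × 3.75 × 3.2333 = 18.187.
Actual MA = 18.187 × 0.89 = 16.187.
Effort = load / actual MA = 18129 / 16.187 = 1120 N.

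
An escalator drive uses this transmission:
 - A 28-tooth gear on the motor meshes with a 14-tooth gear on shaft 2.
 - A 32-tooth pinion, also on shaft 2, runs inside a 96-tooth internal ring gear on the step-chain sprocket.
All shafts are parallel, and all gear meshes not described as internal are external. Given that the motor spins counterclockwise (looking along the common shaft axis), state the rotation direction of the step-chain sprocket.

the motor → shaft 2: external mesh, 1 reversal → CW.
shaft 2 → the step-chain sprocket: internal mesh, same direction → CW.
1 reversal in total — an odd number — so the step-chain sprocket turns opposite to the motor.

clockwise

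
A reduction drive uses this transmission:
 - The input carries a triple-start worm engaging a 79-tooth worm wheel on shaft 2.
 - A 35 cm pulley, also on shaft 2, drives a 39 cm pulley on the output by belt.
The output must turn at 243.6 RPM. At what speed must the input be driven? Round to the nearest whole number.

7148 RPM

Overall ratio R = 26.333 × 1.1143 = 29.343.
Required input speed = output speed × R = 243.6 × 29.343 = 7147.9 RPM.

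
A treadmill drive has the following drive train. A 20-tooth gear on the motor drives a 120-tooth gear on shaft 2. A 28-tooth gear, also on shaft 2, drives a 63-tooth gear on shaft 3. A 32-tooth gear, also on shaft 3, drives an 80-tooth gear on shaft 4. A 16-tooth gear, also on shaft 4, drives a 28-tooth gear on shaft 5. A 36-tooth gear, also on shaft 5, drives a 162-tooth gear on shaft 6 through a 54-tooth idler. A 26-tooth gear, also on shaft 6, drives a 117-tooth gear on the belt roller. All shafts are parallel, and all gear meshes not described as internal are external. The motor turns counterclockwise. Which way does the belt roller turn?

clockwise

the motor → shaft 2: external mesh, 1 reversal → CW.
shaft 2 → shaft 3: external mesh, 1 reversal → CCW.
shaft 3 → shaft 4: external mesh, 1 reversal → CW.
shaft 4 → shaft 5: external mesh, 1 reversal → CCW.
shaft 5 → shaft 6: driver → idler → driven is 2 external meshes, 2 reversals → CCW.
shaft 6 → the belt roller: external mesh, 1 reversal → CW.
7 reversals in total — an odd number — so the belt roller turns opposite to the motor.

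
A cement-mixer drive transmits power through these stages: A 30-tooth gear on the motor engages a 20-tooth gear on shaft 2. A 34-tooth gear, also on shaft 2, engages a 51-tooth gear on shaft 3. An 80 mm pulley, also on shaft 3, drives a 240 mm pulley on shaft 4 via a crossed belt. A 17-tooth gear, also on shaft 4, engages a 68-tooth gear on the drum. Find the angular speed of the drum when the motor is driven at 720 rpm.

Gear mesh: ratio = 20/30 = 0.66667, so shaft 2 turns at 720 / 0.66667 = 1080 rpm.
Gear mesh: ratio = 51/34 = 1.5, so shaft 3 turns at 1080 / 1.5 = 720 rpm.
Belt: ratio = 240/80 = 3, so shaft 4 turns at 720 / 3 = 240 rpm.
Gear mesh: ratio = 68/17 = 4, so the drum turns at 240 / 4 = 60 rpm.

60 rpm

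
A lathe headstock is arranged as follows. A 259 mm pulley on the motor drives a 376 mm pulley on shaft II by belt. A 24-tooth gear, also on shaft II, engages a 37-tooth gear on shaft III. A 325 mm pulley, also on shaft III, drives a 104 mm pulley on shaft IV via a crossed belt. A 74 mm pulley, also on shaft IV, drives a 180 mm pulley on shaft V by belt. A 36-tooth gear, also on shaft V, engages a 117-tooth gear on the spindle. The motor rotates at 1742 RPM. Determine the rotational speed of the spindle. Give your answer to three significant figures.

Belt: ratio = 376/259 = 1.4517, so shaft II turns at 1742 / 1.4517 = 1199.9 RPM.
Gear mesh: ratio = 37/24 = 1.5417, so shaft III turns at 1199.9 / 1.5417 = 778.34 RPM.
Belt: ratio = 104/325 = 0.32, so shaft IV turns at 778.34 / 0.32 = 2432.3 RPM.
Belt: ratio = 180/74 = 2.4324, so shaft V turns at 2432.3 / 2.4324 = 999.95 RPM.
Gear mesh: ratio = 117/36 = 3.25, so the spindle turns at 999.95 / 3.25 = 307.68 RPM.

308 RPM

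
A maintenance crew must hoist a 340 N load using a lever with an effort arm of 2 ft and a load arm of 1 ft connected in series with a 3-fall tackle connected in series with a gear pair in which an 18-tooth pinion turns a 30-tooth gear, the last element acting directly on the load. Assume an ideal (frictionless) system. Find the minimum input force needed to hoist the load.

34 N

Lever MA = effort arm / load arm = 2/1 = 2.
Block-and-tackle MA = number of supporting rope parts = 3.
Gear pair MA = 30/18 = 1.6667.
Combined ideal MA = 2 × 3 × 1.6667 = 10.
Effort = load / MA = 340 / 10 = 34 N.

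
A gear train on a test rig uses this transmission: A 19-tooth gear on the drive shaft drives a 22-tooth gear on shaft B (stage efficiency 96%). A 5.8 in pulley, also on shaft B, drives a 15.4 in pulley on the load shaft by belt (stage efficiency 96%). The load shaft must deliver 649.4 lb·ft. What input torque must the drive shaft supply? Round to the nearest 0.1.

Overall ratio R = 1.1579 × 2.6552 = 3.0744; overall efficiency η = 0.96 × 0.96 = 0.9216.
Input torque = output torque / (R × η) = 649.4 / (3.0744 × 0.9216) = 229.2 lb·ft.

229.2 lb·ft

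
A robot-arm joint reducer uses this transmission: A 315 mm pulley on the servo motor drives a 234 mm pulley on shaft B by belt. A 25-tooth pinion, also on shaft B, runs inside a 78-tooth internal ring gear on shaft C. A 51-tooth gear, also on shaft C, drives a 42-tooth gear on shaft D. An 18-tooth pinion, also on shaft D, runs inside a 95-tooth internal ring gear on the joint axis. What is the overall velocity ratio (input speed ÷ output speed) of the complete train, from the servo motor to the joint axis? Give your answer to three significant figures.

Each stage contributes driven/driver: belt 234/315 = 0.74286, internal gear 78/25 = 3.12, gear mesh 42/51 = 0.82353, internal gear 95/18 = 5.2778.
Overall: 0.74286 × 3.12 × 0.82353 × 5.2778 = 10.074.

10.1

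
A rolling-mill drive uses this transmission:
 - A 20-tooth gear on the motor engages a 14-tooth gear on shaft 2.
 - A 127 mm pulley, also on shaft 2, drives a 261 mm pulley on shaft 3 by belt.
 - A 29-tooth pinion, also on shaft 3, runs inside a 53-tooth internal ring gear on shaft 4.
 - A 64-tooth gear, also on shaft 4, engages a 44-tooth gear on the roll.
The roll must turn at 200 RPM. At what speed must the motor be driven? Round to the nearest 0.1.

Overall ratio R = 0.7 × 2.0551 × 1.8276 × 0.6875 = 1.8075.
Required input speed = output speed × R = 200 × 1.8075 = 361.51 RPM.

361.5 RPM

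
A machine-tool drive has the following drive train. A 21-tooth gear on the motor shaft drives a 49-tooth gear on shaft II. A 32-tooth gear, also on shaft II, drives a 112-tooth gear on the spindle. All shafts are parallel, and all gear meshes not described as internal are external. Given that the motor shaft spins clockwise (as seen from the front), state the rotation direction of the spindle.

the motor shaft → shaft II: external mesh, 1 reversal → CCW.
shaft II → the spindle: external mesh, 1 reversal → CW.
2 reversals in total — an even number — so the spindle turns the same way as the motor shaft.

clockwise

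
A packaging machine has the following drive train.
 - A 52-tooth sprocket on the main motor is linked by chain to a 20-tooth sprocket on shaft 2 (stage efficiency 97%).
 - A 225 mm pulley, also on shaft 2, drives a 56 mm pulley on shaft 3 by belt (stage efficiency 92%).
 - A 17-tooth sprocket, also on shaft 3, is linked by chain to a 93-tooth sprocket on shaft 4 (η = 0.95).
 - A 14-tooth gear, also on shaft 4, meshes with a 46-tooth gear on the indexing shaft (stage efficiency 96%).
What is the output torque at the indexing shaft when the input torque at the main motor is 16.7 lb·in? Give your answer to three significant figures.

23.4 lb·in

After the chain (20/52): 16.7 × 0.38462 × 0.97 = 6.2304 lb·in
After the belt (56/225): 6.2304 × 0.24889 × 0.92 = 1.4266 lb·in
After the chain (93/17): 1.4266 × 5.4706 × 0.95 = 7.4142 lb·in
After the gear mesh (46/14): 7.4142 × 3.2857 × 0.96 = 23.387 lb·in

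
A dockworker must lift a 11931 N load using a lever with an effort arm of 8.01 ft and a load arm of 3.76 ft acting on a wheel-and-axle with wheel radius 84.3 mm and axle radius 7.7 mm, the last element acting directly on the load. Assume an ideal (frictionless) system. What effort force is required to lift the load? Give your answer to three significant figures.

512 N

Lever MA = effort arm / load arm = 8.01/3.76 = 2.1303.
Wheel-and-axle MA = R/r = 84.3/7.7 = 10.948.
Combined ideal MA = 2.1303 × 10.948 = 23.323.
Effort = load / MA = 11931 / 23.323 = 511.56 N.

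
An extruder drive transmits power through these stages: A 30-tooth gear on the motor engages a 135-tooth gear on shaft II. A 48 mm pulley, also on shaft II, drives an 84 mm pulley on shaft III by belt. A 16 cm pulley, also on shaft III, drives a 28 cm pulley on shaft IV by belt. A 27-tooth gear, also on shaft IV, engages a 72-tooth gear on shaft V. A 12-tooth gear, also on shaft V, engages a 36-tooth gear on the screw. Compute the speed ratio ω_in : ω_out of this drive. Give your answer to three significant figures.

110

Each stage contributes driven/driver: gear mesh 135/30 = 4.5, belt 84/48 = 1.75, belt 28/16 = 1.75, gear mesh 72/27 = 2.6667, gear mesh 36/12 = 3.
Overall: 4.5 × 1.75 × 1.75 × 2.6667 × 3 = 110.25.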